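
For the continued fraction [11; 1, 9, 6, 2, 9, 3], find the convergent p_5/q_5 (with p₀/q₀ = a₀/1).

Using pₖ = aₖpₖ₋₁ + pₖ₋₂, qₖ = aₖqₖ₋₁ + qₖ₋₂ (with p₋₁=1, p₋₂=0, q₋₁=0, q₋₂=1):
  k=0: a=11, p=11, q=1
  k=1: a=1, p=12, q=1
  k=2: a=9, p=119, q=10
  k=3: a=6, p=726, q=61
  k=4: a=2, p=1571, q=132
  k=5: a=9, p=14865, q=1249

14865/1249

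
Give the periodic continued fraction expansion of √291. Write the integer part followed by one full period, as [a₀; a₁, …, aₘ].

a₀ = ⌊√291⌋ = 17.
With m₀=0, d₀=1 and mₖ₊₁ = dₖaₖ − mₖ, dₖ₊₁ = (n − mₖ₊₁²)/dₖ, aₖ₊₁ = ⌊(a₀+mₖ₊₁)/dₖ₊₁⌋:
  k=1: m=17, d=2, a=17
  k=2: m=17, d=1, a=34
d=1 and a=2a₀=34 at k=2, so the next step gives (m, d) = (17, 2) again — its k=1 value — and the period has length 2.

[17; 17, 34]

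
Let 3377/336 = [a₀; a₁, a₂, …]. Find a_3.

3

3377 = 10·336 + 17   →  a_0 = 10
336 = 19·17 + 13   →  a_1 = 19
17 = 1·13 + 4   →  a_2 = 1
13 = 3·4 + 1   →  a_3 = 3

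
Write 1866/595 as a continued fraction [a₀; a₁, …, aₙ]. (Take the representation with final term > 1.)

[3; 7, 2, 1, 8, 3]

1866 = 3*595 + 81
595 = 7*81 + 28
81 = 2*28 + 25
28 = 1*25 + 3
25 = 8*3 + 1
3 = 3*1 + 0  (stop)
So 1866/595 = [3; 7, 2, 1, 8, 3].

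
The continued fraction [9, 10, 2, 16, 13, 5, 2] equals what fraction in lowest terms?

Using pₖ = aₖpₖ₋₁ + pₖ₋₂ and qₖ = aₖqₖ₋₁ + qₖ₋₂:
  k=0: a=9, p=9, q=1
  k=1: a=10, p=91, q=10
  k=2: a=2, p=191, q=21
  k=3: a=16, p=3147, q=346
  k=4: a=13, p=41102, q=4519
  k=5: a=5, p=208657, q=22941
  k=6: a=2, p=458416, q=50401

458416/50401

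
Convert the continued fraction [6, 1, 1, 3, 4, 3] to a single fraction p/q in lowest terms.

637/97

Using pₖ = aₖpₖ₋₁ + pₖ₋₂ and qₖ = aₖqₖ₋₁ + qₖ₋₂:
  k=0: a=6, p=6, q=1
  k=1: a=1, p=7, q=1
  k=2: a=1, p=13, q=2
  k=3: a=3, p=46, q=7
  k=4: a=4, p=197, q=30
  k=5: a=3, p=637, q=97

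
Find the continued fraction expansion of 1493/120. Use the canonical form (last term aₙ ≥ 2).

1493 = 12·120 + 53
120 = 2·53 + 14
53 = 3·14 + 11
14 = 1·11 + 3
11 = 3·3 + 2
3 = 1·2 + 1
2 = 2·1 + 0  (stop)
So 1493/120 = [12; 2, 3, 1, 3, 1, 2].

[12; 2, 3, 1, 3, 1, 2]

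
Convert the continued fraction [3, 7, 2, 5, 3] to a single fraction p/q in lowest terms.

818/261

Using pₖ = aₖpₖ₋₁ + pₖ₋₂ and qₖ = aₖqₖ₋₁ + qₖ₋₂:
  k=0: a=3, p=3, q=1
  k=1: a=7, p=22, q=7
  k=2: a=2, p=47, q=15
  k=3: a=5, p=257, q=82
  k=4: a=3, p=818, q=261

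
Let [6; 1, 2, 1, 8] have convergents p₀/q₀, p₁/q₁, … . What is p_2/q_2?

Using pₖ = aₖpₖ₋₁ + pₖ₋₂, qₖ = aₖqₖ₋₁ + qₖ₋₂ (with p₋₁=1, p₋₂=0, q₋₁=0, q₋₂=1):
  k=0: a=6, p=6, q=1
  k=1: a=1, p=7, q=1
  k=2: a=2, p=20, q=3

20/3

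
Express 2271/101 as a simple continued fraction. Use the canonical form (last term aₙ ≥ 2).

2271 = 22×101 + 49
101 = 2×49 + 3
49 = 16×3 + 1
3 = 3×1 + 0  (stop)
So 2271/101 = [22; 2, 16, 3].

[22; 2, 16, 3]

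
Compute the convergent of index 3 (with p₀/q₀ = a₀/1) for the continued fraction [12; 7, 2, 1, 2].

267/22

Using pₖ = aₖpₖ₋₁ + pₖ₋₂, qₖ = aₖqₖ₋₁ + qₖ₋₂ (with p₋₁=1, p₋₂=0, q₋₁=0, q₋₂=1):
  k=0: a=12, p=12, q=1
  k=1: a=7, p=85, q=7
  k=2: a=2, p=182, q=15
  k=3: a=1, p=267, q=22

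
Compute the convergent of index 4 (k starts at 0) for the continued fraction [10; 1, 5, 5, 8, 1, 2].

Using pₖ = aₖpₖ₋₁ + pₖ₋₂, qₖ = aₖqₖ₋₁ + qₖ₋₂ (with p₋₁=1, p₋₂=0, q₋₁=0, q₋₂=1):
  k=0: a=10, p=10, q=1
  k=1: a=1, p=11, q=1
  k=2: a=5, p=65, q=6
  k=3: a=5, p=336, q=31
  k=4: a=8, p=2753, q=254

2753/254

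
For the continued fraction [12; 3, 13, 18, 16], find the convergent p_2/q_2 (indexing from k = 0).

493/40

Using pₖ = aₖpₖ₋₁ + pₖ₋₂, qₖ = aₖqₖ₋₁ + qₖ₋₂ (with p₋₁=1, p₋₂=0, q₋₁=0, q₋₂=1):
  k=0: a=12, p=12, q=1
  k=1: a=3, p=37, q=3
  k=2: a=13, p=493, q=40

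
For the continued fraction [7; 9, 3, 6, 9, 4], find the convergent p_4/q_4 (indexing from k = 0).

Using pₖ = aₖpₖ₋₁ + pₖ₋₂, qₖ = aₖqₖ₋₁ + qₖ₋₂ (with p₋₁=1, p₋₂=0, q₋₁=0, q₋₂=1):
  k=0: a=7, p=7, q=1
  k=1: a=9, p=64, q=9
  k=2: a=3, p=199, q=28
  k=3: a=6, p=1258, q=177
  k=4: a=9, p=11521, q=1621

11521/1621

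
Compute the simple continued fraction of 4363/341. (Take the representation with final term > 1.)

[12; 1, 3, 1, 6, 1, 3, 2]

4363 = 12·341 + 271
341 = 1·271 + 70
271 = 3·70 + 61
70 = 1·61 + 9
61 = 6·9 + 7
9 = 1·7 + 2
7 = 3·2 + 1
2 = 2·1 + 0  (stop)
So 4363/341 = [12; 1, 3, 1, 6, 1, 3, 2].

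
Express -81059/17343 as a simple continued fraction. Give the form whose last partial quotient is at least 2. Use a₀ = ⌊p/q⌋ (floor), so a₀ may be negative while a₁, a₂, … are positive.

-81059 = -5*17343 + 5656
17343 = 3*5656 + 375
5656 = 15*375 + 31
375 = 12*31 + 3
31 = 10*3 + 1
3 = 3*1 + 0  (stop)
So -81059/17343 = [-5; 3, 15, 12, 10, 3].

[-5; 3, 15, 12, 10, 3]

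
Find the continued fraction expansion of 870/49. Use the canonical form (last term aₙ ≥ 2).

870 = 17×49 + 37
49 = 1×37 + 12
37 = 3×12 + 1
12 = 12×1 + 0  (stop)
So 870/49 = [17; 1, 3, 12].

[17; 1, 3, 12]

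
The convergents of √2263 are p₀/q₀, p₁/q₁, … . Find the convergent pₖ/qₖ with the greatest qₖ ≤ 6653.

√2263 = [47; 1, 1, 3, 47, 3, 1, 1, 94, …] (period length 8).
Convergents:
  p_0/q_0 = 47/1
  p_1/q_1 = 48/1
  p_2/q_2 = 95/2
  p_3/q_3 = 333/7
  p_4/q_4 = 15746/331
  p_5/q_5 = 47571/1000
  p_6/q_6 = 63317/1331
  p_7/q_7 = 110888/2331
  p_8/q_8 = 10486789/220445
q_7 = 2331 ≤ 6653 < 220445 = q_8, so the answer is 110888/2331.

110888/2331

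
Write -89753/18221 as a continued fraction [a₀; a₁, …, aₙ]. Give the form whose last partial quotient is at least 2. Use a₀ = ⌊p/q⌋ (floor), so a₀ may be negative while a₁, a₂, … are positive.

[-5; 13, 2, 10, 2, 2, 12]

-89753 = -5*18221 + 1352
18221 = 13*1352 + 645
1352 = 2*645 + 62
645 = 10*62 + 25
62 = 2*25 + 12
25 = 2*12 + 1
12 = 12*1 + 0  (stop)
So -89753/18221 = [-5; 13, 2, 10, 2, 2, 12].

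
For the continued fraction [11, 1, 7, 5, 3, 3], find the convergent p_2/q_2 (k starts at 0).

Using pₖ = aₖpₖ₋₁ + pₖ₋₂, qₖ = aₖqₖ₋₁ + qₖ₋₂ (with p₋₁=1, p₋₂=0, q₋₁=0, q₋₂=1):
  k=0: a=11, p=11, q=1
  k=1: a=1, p=12, q=1
  k=2: a=7, p=95, q=8

95/8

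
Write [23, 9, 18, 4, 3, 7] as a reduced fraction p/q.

Using pₖ = aₖpₖ₋₁ + pₖ₋₂ and qₖ = aₖqₖ₋₁ + qₖ₋₂:
  k=0: a=23, p=23, q=1
  k=1: a=9, p=208, q=9
  k=2: a=18, p=3767, q=163
  k=3: a=4, p=15276, q=661
  k=4: a=3, p=49595, q=2146
  k=5: a=7, p=362441, q=15683

362441/15683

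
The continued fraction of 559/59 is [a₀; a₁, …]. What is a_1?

559 = 9·59 + 28   →  a_0 = 9
59 = 2·28 + 3   →  a_1 = 2

2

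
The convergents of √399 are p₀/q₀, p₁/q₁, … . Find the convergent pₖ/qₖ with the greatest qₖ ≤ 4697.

31940/1599

√399 = [19; 1, 38, …] (period length 2).
Convergents:
  p_0/q_0 = 19/1
  p_1/q_1 = 20/1
  p_2/q_2 = 779/39
  p_3/q_3 = 799/40
  p_4/q_4 = 31141/1559
  p_5/q_5 = 31940/1599
  p_6/q_6 = 1244861/62321
q_5 = 1599 ≤ 4697 < 62321 = q_6, so the answer is 31940/1599.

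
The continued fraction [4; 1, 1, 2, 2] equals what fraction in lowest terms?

55/12

Using pₖ = aₖpₖ₋₁ + pₖ₋₂ and qₖ = aₖqₖ₋₁ + qₖ₋₂:
  k=0: a=4, p=4, q=1
  k=1: a=1, p=5, q=1
  k=2: a=1, p=9, q=2
  k=3: a=2, p=23, q=5
  k=4: a=2, p=55, q=12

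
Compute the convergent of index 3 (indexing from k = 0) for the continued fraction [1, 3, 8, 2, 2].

70/53

Using pₖ = aₖpₖ₋₁ + pₖ₋₂, qₖ = aₖqₖ₋₁ + qₖ₋₂ (with p₋₁=1, p₋₂=0, q₋₁=0, q₋₂=1):
  k=0: a=1, p=1, q=1
  k=1: a=3, p=4, q=3
  k=2: a=8, p=33, q=25
  k=3: a=2, p=70, q=53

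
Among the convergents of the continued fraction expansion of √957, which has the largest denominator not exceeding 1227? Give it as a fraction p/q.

14849/480

√957 = [30; 1, 14, 2, 14, 1, 60, …] (period length 6).
Convergents:
  p_0/q_0 = 30/1
  p_1/q_1 = 31/1
  p_2/q_2 = 464/15
  p_3/q_3 = 959/31
  p_4/q_4 = 13890/449
  p_5/q_5 = 14849/480
  p_6/q_6 = 904830/29249
q_5 = 480 ≤ 1227 < 29249 = q_6, so the answer is 14849/480.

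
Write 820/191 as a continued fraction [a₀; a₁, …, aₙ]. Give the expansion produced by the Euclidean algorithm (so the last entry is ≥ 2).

820 = 4·191 + 56
191 = 3·56 + 23
56 = 2·23 + 10
23 = 2·10 + 3
10 = 3·3 + 1
3 = 3·1 + 0  (stop)
So 820/191 = [4; 3, 2, 2, 3, 3].

[4; 3, 2, 2, 3, 3]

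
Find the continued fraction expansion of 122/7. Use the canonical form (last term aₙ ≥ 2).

122 = 17×7 + 3
7 = 2×3 + 1
3 = 3×1 + 0  (stop)
So 122/7 = [17; 2, 3].

[17; 2, 3]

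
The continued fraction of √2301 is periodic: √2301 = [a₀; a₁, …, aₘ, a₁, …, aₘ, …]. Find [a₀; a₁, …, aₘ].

[47; 1, 30, 1, 94]

a₀ = ⌊√2301⌋ = 47.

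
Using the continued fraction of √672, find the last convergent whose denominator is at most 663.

√672 = [25; 1, 11, 1, 50, …] (period length 4).
Convergents:
  p_0/q_0 = 25/1
  p_1/q_1 = 26/1
  p_2/q_2 = 311/12
  p_3/q_3 = 337/13
  p_4/q_4 = 17161/662
  p_5/q_5 = 17498/675
q_4 = 662 ≤ 663 < 675 = q_5, so the answer is 17161/662.

17161/662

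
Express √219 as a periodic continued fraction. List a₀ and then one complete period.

[14; 1, 3, 1, 28]

a₀ = ⌊√219⌋ = 14.
With m₀=0, d₀=1 and mₖ₊₁ = dₖaₖ − mₖ, dₖ₊₁ = (n − mₖ₊₁²)/dₖ, aₖ₊₁ = ⌊(a₀+mₖ₊₁)/dₖ₊₁⌋:
  k=1: m=14, d=23, a=1
  k=2: m=9, d=6, a=3
  k=3: m=9, d=23, a=1
  k=4: m=14, d=1, a=28
d=1 and a=2a₀=28 at k=4, so the next step gives (m, d) = (14, 23) again — its k=1 value — and the period has length 4.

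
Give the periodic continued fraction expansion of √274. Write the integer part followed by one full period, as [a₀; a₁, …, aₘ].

a₀ = ⌊√274⌋ = 16.
With m₀=0, d₀=1 and mₖ₊₁ = dₖaₖ − mₖ, dₖ₊₁ = (n − mₖ₊₁²)/dₖ, aₖ₊₁ = ⌊(a₀+mₖ₊₁)/dₖ₊₁⌋:
  k=1: m=16, d=18, a=1
  k=2: m=2, d=15, a=1
  k=3: m=13, d=7, a=4
  k=4: m=15, d=7, a=4
  k=5: m=13, d=15, a=1
  k=6: m=2, d=18, a=1
  k=7: m=16, d=1, a=32
d=1 and a=2a₀=32 at k=7, so the next step gives (m, d) = (16, 18) again — its k=1 value — and the period has length 7.

[16; 1, 1, 4, 4, 1, 1, 32]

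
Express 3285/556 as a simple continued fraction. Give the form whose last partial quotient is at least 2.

3285 = 5×556 + 505
556 = 1×505 + 51
505 = 9×51 + 46
51 = 1×46 + 5
46 = 9×5 + 1
5 = 5×1 + 0  (stop)
So 3285/556 = [5; 1, 9, 1, 9, 5].

[5; 1, 9, 1, 9, 5]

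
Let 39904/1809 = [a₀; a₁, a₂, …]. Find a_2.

15

39904 = 22·1809 + 106   →  a_0 = 22
1809 = 17·106 + 7   →  a_1 = 17
106 = 15·7 + 1   →  a_2 = 15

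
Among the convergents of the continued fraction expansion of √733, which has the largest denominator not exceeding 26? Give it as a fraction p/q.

√733 = [27; 13, 1, 1, 13, 54, …] (period length 5).
Convergents:
  p_0/q_0 = 27/1
  p_1/q_1 = 352/13
  p_2/q_2 = 379/14
  p_3/q_3 = 731/27
q_2 = 14 ≤ 26 < 27 = q_3, so the answer is 379/14.

379/14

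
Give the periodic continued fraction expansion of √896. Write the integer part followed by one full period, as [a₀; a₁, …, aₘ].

a₀ = ⌊√896⌋ = 29.

[29; 1, 13, 1, 58]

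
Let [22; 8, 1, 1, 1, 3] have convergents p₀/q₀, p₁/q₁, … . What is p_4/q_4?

Using pₖ = aₖpₖ₋₁ + pₖ₋₂, qₖ = aₖqₖ₋₁ + qₖ₋₂ (with p₋₁=1, p₋₂=0, q₋₁=0, q₋₂=1):
  k=0: a=22, p=22, q=1
  k=1: a=8, p=177, q=8
  k=2: a=1, p=199, q=9
  k=3: a=1, p=376, q=17
  k=4: a=1, p=575, q=26

575/26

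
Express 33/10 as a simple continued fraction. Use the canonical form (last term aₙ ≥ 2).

33 = 3·10 + 3
10 = 3·3 + 1
3 = 3·1 + 0  (stop)
So 33/10 = [3; 3, 3].

[3; 3, 3]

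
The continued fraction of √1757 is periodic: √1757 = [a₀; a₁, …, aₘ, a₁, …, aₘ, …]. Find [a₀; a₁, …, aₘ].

a₀ = ⌊√1757⌋ = 41.
With m₀=0, d₀=1 and mₖ₊₁ = dₖaₖ − mₖ, dₖ₊₁ = (n − mₖ₊₁²)/dₖ, aₖ₊₁ = ⌊(a₀+mₖ₊₁)/dₖ₊₁⌋:
  k=1: m=41, d=76, a=1
  k=2: m=35, d=7, a=10
  k=3: m=35, d=76, a=1
  k=4: m=41, d=1, a=82
d=1 and a=2a₀=82 at k=4, so the next step gives (m, d) = (41, 76) again — its k=1 value — and the period has length 4.

[41; 1, 10, 1, 82]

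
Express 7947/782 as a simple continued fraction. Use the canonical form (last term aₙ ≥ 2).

7947 = 10*782 + 127
782 = 6*127 + 20
127 = 6*20 + 7
20 = 2*7 + 6
7 = 1*6 + 1
6 = 6*1 + 0  (stop)
So 7947/782 = [10; 6, 6, 2, 1, 6].

[10; 6, 6, 2, 1, 6]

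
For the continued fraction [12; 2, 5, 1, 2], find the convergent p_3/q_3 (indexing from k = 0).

162/13

Using pₖ = aₖpₖ₋₁ + pₖ₋₂, qₖ = aₖqₖ₋₁ + qₖ₋₂ (with p₋₁=1, p₋₂=0, q₋₁=0, q₋₂=1):
  k=0: a=12, p=12, q=1
  k=1: a=2, p=25, q=2
  k=2: a=5, p=137, q=11
  k=3: a=1, p=162, q=13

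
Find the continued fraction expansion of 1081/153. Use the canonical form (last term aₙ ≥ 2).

1081 = 7*153 + 10
153 = 15*10 + 3
10 = 3*3 + 1
3 = 3*1 + 0  (stop)
So 1081/153 = [7; 15, 3, 3].

[7; 15, 3, 3]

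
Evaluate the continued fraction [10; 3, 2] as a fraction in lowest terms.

Using pₖ = aₖpₖ₋₁ + pₖ₋₂ and qₖ = aₖqₖ₋₁ + qₖ₋₂:
  k=0: a=10, p=10, q=1
  k=1: a=3, p=31, q=3
  k=2: a=2, p=72, q=7

72/7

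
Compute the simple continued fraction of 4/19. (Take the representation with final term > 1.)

[0; 4, 1, 3]

4 = 0·19 + 4
19 = 4·4 + 3
4 = 1·3 + 1
3 = 3·1 + 0  (stop)
So 4/19 = [0; 4, 1, 3].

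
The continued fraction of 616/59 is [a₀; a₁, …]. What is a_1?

2

616 = 10·59 + 26   →  a_0 = 10
59 = 2·26 + 7   →  a_1 = 2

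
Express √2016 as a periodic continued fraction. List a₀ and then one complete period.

a₀ = ⌊√2016⌋ = 44.
With m₀=0, d₀=1 and mₖ₊₁ = dₖaₖ − mₖ, dₖ₊₁ = (n − mₖ₊₁²)/dₖ, aₖ₊₁ = ⌊(a₀+mₖ₊₁)/dₖ₊₁⌋:
  k=1: m=44, d=80, a=1
  k=2: m=36, d=9, a=8
  k=3: m=36, d=80, a=1
  k=4: m=44, d=1, a=88
d=1 and a=2a₀=88 at k=4, so the next step gives (m, d) = (44, 80) again — its k=1 value — and the period has length 4.

[44; 1, 8, 1, 88]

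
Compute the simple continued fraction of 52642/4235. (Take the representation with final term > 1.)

[12; 2, 3, 12, 16, 3]

52642 = 12×4235 + 1822
4235 = 2×1822 + 591
1822 = 3×591 + 49
591 = 12×49 + 3
49 = 16×3 + 1
3 = 3×1 + 0  (stop)
So 52642/4235 = [12; 2, 3, 12, 16, 3].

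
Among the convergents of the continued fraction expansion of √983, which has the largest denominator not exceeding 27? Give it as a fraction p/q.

533/17

√983 = [31; 2, 1, 5, 31, 5, 1, 2, 62, …] (period length 8).
Convergents:
  p_0/q_0 = 31/1
  p_1/q_1 = 63/2
  p_2/q_2 = 94/3
  p_3/q_3 = 533/17
  p_4/q_4 = 16617/530
q_3 = 17 ≤ 27 < 530 = q_4, so the answer is 533/17.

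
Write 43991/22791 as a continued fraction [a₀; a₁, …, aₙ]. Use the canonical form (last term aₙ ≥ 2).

[1; 1, 13, 3, 12, 1, 12, 3]

43991 = 1*22791 + 21200
22791 = 1*21200 + 1591
21200 = 13*1591 + 517
1591 = 3*517 + 40
517 = 12*40 + 37
40 = 1*37 + 3
37 = 12*3 + 1
3 = 3*1 + 0  (stop)
So 43991/22791 = [1; 1, 13, 3, 12, 1, 12, 3].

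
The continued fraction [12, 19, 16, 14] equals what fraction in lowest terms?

Fold from the inside: start with 14/1.
  16 + 1/14 = 225/14
  19 + 14/225 = 4289/225
  12 + 225/4289 = 51693/4289

51693/4289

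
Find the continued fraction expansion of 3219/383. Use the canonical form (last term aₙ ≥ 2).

3219 = 8×383 + 155
383 = 2×155 + 73
155 = 2×73 + 9
73 = 8×9 + 1
9 = 9×1 + 0  (stop)
So 3219/383 = [8; 2, 2, 8, 9].

[8; 2, 2, 8, 9]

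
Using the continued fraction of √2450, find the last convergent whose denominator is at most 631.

19601/396

√2450 = [49; 2, 98, …] (period length 2).
Convergents:
  p_0/q_0 = 49/1
  p_1/q_1 = 99/2
  p_2/q_2 = 9751/197
  p_3/q_3 = 19601/396
  p_4/q_4 = 1930649/39005
q_3 = 396 ≤ 631 < 39005 = q_4, so the answer is 19601/396.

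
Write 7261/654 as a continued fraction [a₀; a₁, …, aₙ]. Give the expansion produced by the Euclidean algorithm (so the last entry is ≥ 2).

[11; 9, 1, 3, 5, 3]

7261 = 11×654 + 67
654 = 9×67 + 51
67 = 1×51 + 16
51 = 3×16 + 3
16 = 5×3 + 1
3 = 3×1 + 0  (stop)
So 7261/654 = [11; 9, 1, 3, 5, 3].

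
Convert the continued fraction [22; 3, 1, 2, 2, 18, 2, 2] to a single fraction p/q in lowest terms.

54493/2447

Using pₖ = aₖpₖ₋₁ + pₖ₋₂ and qₖ = aₖqₖ₋₁ + qₖ₋₂:
  k=0: a=22, p=22, q=1
  k=1: a=3, p=67, q=3
  k=2: a=1, p=89, q=4
  k=3: a=2, p=245, q=11
  k=4: a=2, p=579, q=26
  k=5: a=18, p=10667, q=479
  k=6: a=2, p=21913, q=984
  k=7: a=2, p=54493, q=2447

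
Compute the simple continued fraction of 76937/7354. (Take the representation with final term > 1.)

76937 = 10·7354 + 3397
7354 = 2·3397 + 560
3397 = 6·560 + 37
560 = 15·37 + 5
37 = 7·5 + 2
5 = 2·2 + 1
2 = 2·1 + 0  (stop)
So 76937/7354 = [10; 2, 6, 15, 7, 2, 2].

[10; 2, 6, 15, 7, 2, 2]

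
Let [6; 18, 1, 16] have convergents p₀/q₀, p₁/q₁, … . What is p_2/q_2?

Using pₖ = aₖpₖ₋₁ + pₖ₋₂, qₖ = aₖqₖ₋₁ + qₖ₋₂ (with p₋₁=1, p₋₂=0, q₋₁=0, q₋₂=1):
  k=0: a=6, p=6, q=1
  k=1: a=18, p=109, q=18
  k=2: a=1, p=115, q=19

115/19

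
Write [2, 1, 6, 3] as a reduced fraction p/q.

Fold from the inside: start with 3/1.
  6 + 1/3 = 19/3
  1 + 3/19 = 22/19
  2 + 19/22 = 63/22

63/22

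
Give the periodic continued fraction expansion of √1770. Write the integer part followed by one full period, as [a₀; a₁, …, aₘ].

[42; 14, 84]

a₀ = ⌊√1770⌋ = 42.
With m₀=0, d₀=1 and mₖ₊₁ = dₖaₖ − mₖ, dₖ₊₁ = (n − mₖ₊₁²)/dₖ, aₖ₊₁ = ⌊(a₀+mₖ₊₁)/dₖ₊₁⌋:
  k=1: m=42, d=6, a=14
  k=2: m=42, d=1, a=84
d=1 and a=2a₀=84 at k=2, so the next step gives (m, d) = (42, 6) again — its k=1 value — and the period has length 2.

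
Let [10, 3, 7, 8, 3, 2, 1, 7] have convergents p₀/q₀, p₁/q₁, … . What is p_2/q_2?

227/22

Using pₖ = aₖpₖ₋₁ + pₖ₋₂, qₖ = aₖqₖ₋₁ + qₖ₋₂ (with p₋₁=1, p₋₂=0, q₋₁=0, q₋₂=1):
  k=0: a=10, p=10, q=1
  k=1: a=3, p=31, q=3
  k=2: a=7, p=227, q=22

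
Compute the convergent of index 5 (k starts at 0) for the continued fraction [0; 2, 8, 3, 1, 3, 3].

Using pₖ = aₖpₖ₋₁ + pₖ₋₂, qₖ = aₖqₖ₋₁ + qₖ₋₂ (with p₋₁=1, p₋₂=0, q₋₁=0, q₋₂=1):
  k=0: a=0, p=0, q=1
  k=1: a=2, p=1, q=2
  k=2: a=8, p=8, q=17
  k=3: a=3, p=25, q=53
  k=4: a=1, p=33, q=70
  k=5: a=3, p=124, q=263

124/263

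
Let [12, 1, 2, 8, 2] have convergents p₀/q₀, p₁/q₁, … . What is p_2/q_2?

Using pₖ = aₖpₖ₋₁ + pₖ₋₂, qₖ = aₖqₖ₋₁ + qₖ₋₂ (with p₋₁=1, p₋₂=0, q₋₁=0, q₋₂=1):
  k=0: a=12, p=12, q=1
  k=1: a=1, p=13, q=1
  k=2: a=2, p=38, q=3

38/3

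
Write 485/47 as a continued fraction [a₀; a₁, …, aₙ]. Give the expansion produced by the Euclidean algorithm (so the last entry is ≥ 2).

485 = 10·47 + 15
47 = 3·15 + 2
15 = 7·2 + 1
2 = 2·1 + 0  (stop)
So 485/47 = [10; 3, 7, 2].

[10; 3, 7, 2]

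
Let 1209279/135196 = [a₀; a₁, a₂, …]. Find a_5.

14

1209279 = 8·135196 + 127711   →  a_0 = 8
135196 = 1·127711 + 7485   →  a_1 = 1
127711 = 17·7485 + 466   →  a_2 = 17
7485 = 16·466 + 29   →  a_3 = 16
466 = 16·29 + 2   →  a_4 = 16
29 = 14·2 + 1   →  a_5 = 14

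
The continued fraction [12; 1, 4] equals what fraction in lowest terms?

Using pₖ = aₖpₖ₋₁ + pₖ₋₂ and qₖ = aₖqₖ₋₁ + qₖ₋₂:
  k=0: a=12, p=12, q=1
  k=1: a=1, p=13, q=1
  k=2: a=4, p=64, q=5

64/5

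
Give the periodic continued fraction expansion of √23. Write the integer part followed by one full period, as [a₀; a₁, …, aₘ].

a₀ = ⌊√23⌋ = 4.
With m₀=0, d₀=1 and mₖ₊₁ = dₖaₖ − mₖ, dₖ₊₁ = (n − mₖ₊₁²)/dₖ, aₖ₊₁ = ⌊(a₀+mₖ₊₁)/dₖ₊₁⌋:
  k=1: m=4, d=7, a=1
  k=2: m=3, d=2, a=3
  k=3: m=3, d=7, a=1
  k=4: m=4, d=1, a=8
d=1 and a=2a₀=8 at k=4, so the next step gives (m, d) = (4, 7) again — its k=1 value — and the period has length 4.

[4; 1, 3, 1, 8]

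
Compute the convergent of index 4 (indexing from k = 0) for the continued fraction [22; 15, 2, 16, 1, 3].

Using pₖ = aₖpₖ₋₁ + pₖ₋₂, qₖ = aₖqₖ₋₁ + qₖ₋₂ (with p₋₁=1, p₋₂=0, q₋₁=0, q₋₂=1):
  k=0: a=22, p=22, q=1
  k=1: a=15, p=331, q=15
  k=2: a=2, p=684, q=31
  k=3: a=16, p=11275, q=511
  k=4: a=1, p=11959, q=542

11959/542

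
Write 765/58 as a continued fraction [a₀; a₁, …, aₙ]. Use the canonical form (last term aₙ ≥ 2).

765 = 13×58 + 11
58 = 5×11 + 3
11 = 3×3 + 2
3 = 1×2 + 1
2 = 2×1 + 0  (stop)
So 765/58 = [13; 5, 3, 1, 2].

[13; 5, 3, 1, 2]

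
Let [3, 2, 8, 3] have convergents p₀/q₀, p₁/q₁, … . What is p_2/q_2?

59/17

Using pₖ = aₖpₖ₋₁ + pₖ₋₂, qₖ = aₖqₖ₋₁ + qₖ₋₂ (with p₋₁=1, p₋₂=0, q₋₁=0, q₋₂=1):
  k=0: a=3, p=3, q=1
  k=1: a=2, p=7, q=2
  k=2: a=8, p=59, q=17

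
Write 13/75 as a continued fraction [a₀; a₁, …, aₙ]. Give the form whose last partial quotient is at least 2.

13 = 0*75 + 13
75 = 5*13 + 10
13 = 1*10 + 3
10 = 3*3 + 1
3 = 3*1 + 0  (stop)
So 13/75 = [0; 5, 1, 3, 3].

[0; 5, 1, 3, 3]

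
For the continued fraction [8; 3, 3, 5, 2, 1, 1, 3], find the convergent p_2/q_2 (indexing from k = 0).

83/10

Using pₖ = aₖpₖ₋₁ + pₖ₋₂, qₖ = aₖqₖ₋₁ + qₖ₋₂ (with p₋₁=1, p₋₂=0, q₋₁=0, q₋₂=1):
  k=0: a=8, p=8, q=1
  k=1: a=3, p=25, q=3
  k=2: a=3, p=83, q=10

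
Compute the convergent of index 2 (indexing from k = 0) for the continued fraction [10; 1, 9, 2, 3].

109/10

Using pₖ = aₖpₖ₋₁ + pₖ₋₂, qₖ = aₖqₖ₋₁ + qₖ₋₂ (with p₋₁=1, p₋₂=0, q₋₁=0, q₋₂=1):
  k=0: a=10, p=10, q=1
  k=1: a=1, p=11, q=1
  k=2: a=9, p=109, q=10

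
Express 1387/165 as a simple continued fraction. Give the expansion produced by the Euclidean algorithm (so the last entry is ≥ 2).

1387 = 8*165 + 67
165 = 2*67 + 31
67 = 2*31 + 5
31 = 6*5 + 1
5 = 5*1 + 0  (stop)
So 1387/165 = [8; 2, 2, 6, 5].

[8; 2, 2, 6, 5]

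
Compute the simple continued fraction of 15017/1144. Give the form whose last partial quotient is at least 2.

[13; 7, 1, 8, 16]

15017 = 13×1144 + 145
1144 = 7×145 + 129
145 = 1×129 + 16
129 = 8×16 + 1
16 = 16×1 + 0  (stop)
So 15017/1144 = [13; 7, 1, 8, 16].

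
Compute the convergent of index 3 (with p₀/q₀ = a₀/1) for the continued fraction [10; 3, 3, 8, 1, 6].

855/83

Using pₖ = aₖpₖ₋₁ + pₖ₋₂, qₖ = aₖqₖ₋₁ + qₖ₋₂ (with p₋₁=1, p₋₂=0, q₋₁=0, q₋₂=1):
  k=0: a=10, p=10, q=1
  k=1: a=3, p=31, q=3
  k=2: a=3, p=103, q=10
  k=3: a=8, p=855, q=83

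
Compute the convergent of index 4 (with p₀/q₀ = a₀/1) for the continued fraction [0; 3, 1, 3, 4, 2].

Using pₖ = aₖpₖ₋₁ + pₖ₋₂, qₖ = aₖqₖ₋₁ + qₖ₋₂ (with p₋₁=1, p₋₂=0, q₋₁=0, q₋₂=1):
  k=0: a=0, p=0, q=1
  k=1: a=3, p=1, q=3
  k=2: a=1, p=1, q=4
  k=3: a=3, p=4, q=15
  k=4: a=4, p=17, q=64

17/64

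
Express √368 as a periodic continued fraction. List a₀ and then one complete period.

a₀ = ⌊√368⌋ = 19.

[19; 5, 2, 5, 38]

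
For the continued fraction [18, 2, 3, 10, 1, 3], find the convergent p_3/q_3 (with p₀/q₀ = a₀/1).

Using pₖ = aₖpₖ₋₁ + pₖ₋₂, qₖ = aₖqₖ₋₁ + qₖ₋₂ (with p₋₁=1, p₋₂=0, q₋₁=0, q₋₂=1):
  k=0: a=18, p=18, q=1
  k=1: a=2, p=37, q=2
  k=2: a=3, p=129, q=7
  k=3: a=10, p=1327, q=72

1327/72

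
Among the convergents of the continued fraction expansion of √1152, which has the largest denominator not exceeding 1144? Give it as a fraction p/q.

√1152 = [33; 1, 15, 1, 66, …] (period length 4).
Convergents:
  p_0/q_0 = 33/1
  p_1/q_1 = 34/1
  p_2/q_2 = 543/16
  p_3/q_3 = 577/17
  p_4/q_4 = 38625/1138
  p_5/q_5 = 39202/1155
q_4 = 1138 ≤ 1144 < 1155 = q_5, so the answer is 38625/1138.

38625/1138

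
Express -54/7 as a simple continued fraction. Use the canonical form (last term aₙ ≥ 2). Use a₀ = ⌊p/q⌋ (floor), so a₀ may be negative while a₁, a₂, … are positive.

[-8; 3, 2]

-54 = -8×7 + 2
7 = 3×2 + 1
2 = 2×1 + 0  (stop)
So -54/7 = [-8; 3, 2].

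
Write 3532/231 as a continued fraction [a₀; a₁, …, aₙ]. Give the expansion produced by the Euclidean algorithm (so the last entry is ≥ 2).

[15; 3, 2, 4, 3, 2]

3532 = 15·231 + 67
231 = 3·67 + 30
67 = 2·30 + 7
30 = 4·7 + 2
7 = 3·2 + 1
2 = 2·1 + 0  (stop)
So 3532/231 = [15; 3, 2, 4, 3, 2].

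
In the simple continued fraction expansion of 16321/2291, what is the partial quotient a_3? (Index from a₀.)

1

16321 = 7·2291 + 284   →  a_0 = 7
2291 = 8·284 + 19   →  a_1 = 8
284 = 14·19 + 18   →  a_2 = 14
19 = 1·18 + 1   →  a_3 = 1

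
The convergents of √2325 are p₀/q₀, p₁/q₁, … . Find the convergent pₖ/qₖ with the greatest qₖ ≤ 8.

√2325 = [48; 4, 1, 1, 2, 1, 1, 4, 96, …] (period length 8).
Convergents:
  p_0/q_0 = 48/1
  p_1/q_1 = 193/4
  p_2/q_2 = 241/5
  p_3/q_3 = 434/9
q_2 = 5 ≤ 8 < 9 = q_3, so the answer is 241/5.

241/5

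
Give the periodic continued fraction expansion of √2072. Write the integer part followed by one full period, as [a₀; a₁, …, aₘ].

a₀ = ⌊√2072⌋ = 45.

[45; 1, 1, 12, 1, 1, 90]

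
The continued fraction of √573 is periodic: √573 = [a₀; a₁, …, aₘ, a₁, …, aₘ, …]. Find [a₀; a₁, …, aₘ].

a₀ = ⌊√573⌋ = 23.
With m₀=0, d₀=1 and mₖ₊₁ = dₖaₖ − mₖ, dₖ₊₁ = (n − mₖ₊₁²)/dₖ, aₖ₊₁ = ⌊(a₀+mₖ₊₁)/dₖ₊₁⌋:
  k=1: m=23, d=44, a=1
  k=2: m=21, d=3, a=14
  k=3: m=21, d=44, a=1
  k=4: m=23, d=1, a=46
d=1 and a=2a₀=46 at k=4, so the next step gives (m, d) = (23, 44) again — its k=1 value — and the period has length 4.

[23; 1, 14, 1, 46]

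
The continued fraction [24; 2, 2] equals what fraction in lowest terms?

Using pₖ = aₖpₖ₋₁ + pₖ₋₂ and qₖ = aₖqₖ₋₁ + qₖ₋₂:
  k=0: a=24, p=24, q=1
  k=1: a=2, p=49, q=2
  k=2: a=2, p=122, q=5

122/5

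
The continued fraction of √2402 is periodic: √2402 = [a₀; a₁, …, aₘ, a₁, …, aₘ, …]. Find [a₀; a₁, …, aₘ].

[49; 98]

a₀ = ⌊√2402⌋ = 49.
With m₀=0, d₀=1 and mₖ₊₁ = dₖaₖ − mₖ, dₖ₊₁ = (n − mₖ₊₁²)/dₖ, aₖ₊₁ = ⌊(a₀+mₖ₊₁)/dₖ₊₁⌋:
  k=1: m=49, d=1, a=98
d=1 and a=2a₀=98 at k=1, so the next step gives (m, d) = (49, 1) again — its k=1 value — and the period has length 1.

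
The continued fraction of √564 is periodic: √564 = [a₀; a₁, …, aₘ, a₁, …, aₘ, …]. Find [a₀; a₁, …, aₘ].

a₀ = ⌊√564⌋ = 23.
With m₀=0, d₀=1 and mₖ₊₁ = dₖaₖ − mₖ, dₖ₊₁ = (n − mₖ₊₁²)/dₖ, aₖ₊₁ = ⌊(a₀+mₖ₊₁)/dₖ₊₁⌋:
  k=1: m=23, d=35, a=1
  k=2: m=12, d=12, a=2
  k=3: m=12, d=35, a=1
  k=4: m=23, d=1, a=46
d=1 and a=2a₀=46 at k=4, so the next step gives (m, d) = (23, 35) again — its k=1 value — and the period has length 4.

[23; 1, 2, 1, 46]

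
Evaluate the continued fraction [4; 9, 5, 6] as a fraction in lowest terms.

Fold from the inside: start with 6/1.
  5 + 1/6 = 31/6
  9 + 6/31 = 285/31
  4 + 31/285 = 1171/285

1171/285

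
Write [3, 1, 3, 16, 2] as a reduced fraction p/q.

503/134

Fold from the inside: start with 2/1.
  16 + 1/2 = 33/2
  3 + 2/33 = 101/33
  1 + 33/101 = 134/101
  3 + 101/134 = 503/134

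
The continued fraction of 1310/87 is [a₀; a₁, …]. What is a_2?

2

1310 = 15·87 + 5   →  a_0 = 15
87 = 17·5 + 2   →  a_1 = 17
5 = 2·2 + 1   →  a_2 = 2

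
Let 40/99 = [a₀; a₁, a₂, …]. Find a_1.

2

40 = 0·99 + 40   →  a_0 = 0
99 = 2·40 + 19   →  a_1 = 2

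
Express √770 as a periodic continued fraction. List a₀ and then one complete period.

[27; 1, 2, 1, 54]

a₀ = ⌊√770⌋ = 27.
With m₀=0, d₀=1 and mₖ₊₁ = dₖaₖ − mₖ, dₖ₊₁ = (n − mₖ₊₁²)/dₖ, aₖ₊₁ = ⌊(a₀+mₖ₊₁)/dₖ₊₁⌋:
  k=1: m=27, d=41, a=1
  k=2: m=14, d=14, a=2
  k=3: m=14, d=41, a=1
  k=4: m=27, d=1, a=54
d=1 and a=2a₀=54 at k=4, so the next step gives (m, d) = (27, 41) again — its k=1 value — and the period has length 4.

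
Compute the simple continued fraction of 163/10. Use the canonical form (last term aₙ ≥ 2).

163 = 16*10 + 3
10 = 3*3 + 1
3 = 3*1 + 0  (stop)
So 163/10 = [16; 3, 3].

[16; 3, 3]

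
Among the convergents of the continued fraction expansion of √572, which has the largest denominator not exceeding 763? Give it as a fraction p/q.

13752/575

√572 = [23; 1, 10, 1, 46, …] (period length 4).
Convergents:
  p_0/q_0 = 23/1
  p_1/q_1 = 24/1
  p_2/q_2 = 263/11
  p_3/q_3 = 287/12
  p_4/q_4 = 13465/563
  p_5/q_5 = 13752/575
  p_6/q_6 = 150985/6313
q_5 = 575 ≤ 763 < 6313 = q_6, so the answer is 13752/575.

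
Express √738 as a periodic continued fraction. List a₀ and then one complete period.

a₀ = ⌊√738⌋ = 27.
With m₀=0, d₀=1 and mₖ₊₁ = dₖaₖ − mₖ, dₖ₊₁ = (n − mₖ₊₁²)/dₖ, aₖ₊₁ = ⌊(a₀+mₖ₊₁)/dₖ₊₁⌋:
  k=1: m=27, d=9, a=6
  k=2: m=27, d=1, a=54
d=1 and a=2a₀=54 at k=2, so the next step gives (m, d) = (27, 9) again — its k=1 value — and the period has length 2.

[27; 6, 54]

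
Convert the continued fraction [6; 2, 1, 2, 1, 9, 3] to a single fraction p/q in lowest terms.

2113/332

Fold from the inside: start with 3/1.
  9 + 1/3 = 28/3
  1 + 3/28 = 31/28
  2 + 28/31 = 90/31
  1 + 31/90 = 121/90
  2 + 90/121 = 332/121
  6 + 121/332 = 2113/332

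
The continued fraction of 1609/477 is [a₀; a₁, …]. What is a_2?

1609 = 3·477 + 178   →  a_0 = 3
477 = 2·178 + 121   →  a_1 = 2
178 = 1·121 + 57   →  a_2 = 1

1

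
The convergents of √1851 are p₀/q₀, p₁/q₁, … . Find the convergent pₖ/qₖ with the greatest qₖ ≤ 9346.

√1851 = [43; 43, 86, …] (period length 2).
Convergents:
  p_0/q_0 = 43/1
  p_1/q_1 = 1850/43
  p_2/q_2 = 159143/3699
  p_3/q_3 = 6844999/159100
q_2 = 3699 ≤ 9346 < 159100 = q_3, so the answer is 159143/3699.

159143/3699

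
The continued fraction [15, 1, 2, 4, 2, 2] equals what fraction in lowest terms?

Fold from the inside: start with 2/1.
  2 + 1/2 = 5/2
  4 + 2/5 = 22/5
  2 + 5/22 = 49/22
  1 + 22/49 = 71/49
  15 + 49/71 = 1114/71

1114/71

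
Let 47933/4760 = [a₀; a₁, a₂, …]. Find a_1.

47933 = 10·4760 + 333   →  a_0 = 10
4760 = 14·333 + 98   →  a_1 = 14

14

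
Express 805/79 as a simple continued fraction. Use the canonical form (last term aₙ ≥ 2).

[10; 5, 3, 1, 3]

805 = 10*79 + 15
79 = 5*15 + 4
15 = 3*4 + 3
4 = 1*3 + 1
3 = 3*1 + 0  (stop)
So 805/79 = [10; 5, 3, 1, 3].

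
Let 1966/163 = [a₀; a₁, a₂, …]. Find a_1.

16

1966 = 12·163 + 10   →  a_0 = 12
163 = 16·10 + 3   →  a_1 = 16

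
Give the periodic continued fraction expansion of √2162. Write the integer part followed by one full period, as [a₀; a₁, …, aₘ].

[46; 2, 92]

a₀ = ⌊√2162⌋ = 46.
With m₀=0, d₀=1 and mₖ₊₁ = dₖaₖ − mₖ, dₖ₊₁ = (n − mₖ₊₁²)/dₖ, aₖ₊₁ = ⌊(a₀+mₖ₊₁)/dₖ₊₁⌋:
  k=1: m=46, d=46, a=2
  k=2: m=46, d=1, a=92
d=1 and a=2a₀=92 at k=2, so the next step gives (m, d) = (46, 46) again — its k=1 value — and the period has length 2.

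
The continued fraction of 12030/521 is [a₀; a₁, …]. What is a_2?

12030 = 23·521 + 47   →  a_0 = 23
521 = 11·47 + 4   →  a_1 = 11
47 = 11·4 + 3   →  a_2 = 11

11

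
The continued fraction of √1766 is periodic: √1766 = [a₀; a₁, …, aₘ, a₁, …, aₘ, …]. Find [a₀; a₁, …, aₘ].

a₀ = ⌊√1766⌋ = 42.
With m₀=0, d₀=1 and mₖ₊₁ = dₖaₖ − mₖ, dₖ₊₁ = (n − mₖ₊₁²)/dₖ, aₖ₊₁ = ⌊(a₀+mₖ₊₁)/dₖ₊₁⌋:
  k=1: m=42, d=2, a=42
  k=2: m=42, d=1, a=84
d=1 and a=2a₀=84 at k=2, so the next step gives (m, d) = (42, 2) again — its k=1 value — and the period has length 2.

[42; 42, 84]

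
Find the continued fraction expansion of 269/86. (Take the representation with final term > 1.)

[3; 7, 1, 4, 2]

269 = 3·86 + 11
86 = 7·11 + 9
11 = 1·9 + 2
9 = 4·2 + 1
2 = 2·1 + 0  (stop)
So 269/86 = [3; 7, 1, 4, 2].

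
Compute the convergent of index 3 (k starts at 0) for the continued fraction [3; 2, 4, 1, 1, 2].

38/11

Using pₖ = aₖpₖ₋₁ + pₖ₋₂, qₖ = aₖqₖ₋₁ + qₖ₋₂ (with p₋₁=1, p₋₂=0, q₋₁=0, q₋₂=1):
  k=0: a=3, p=3, q=1
  k=1: a=2, p=7, q=2
  k=2: a=4, p=31, q=9
  k=3: a=1, p=38, q=11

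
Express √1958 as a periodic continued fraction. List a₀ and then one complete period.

[44; 4, 88]

a₀ = ⌊√1958⌋ = 44.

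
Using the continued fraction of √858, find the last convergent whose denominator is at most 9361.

√858 = [29; 3, 2, 3, 58, …] (period length 4).
Convergents:
  p_0/q_0 = 29/1
  p_1/q_1 = 88/3
  p_2/q_2 = 205/7
  p_3/q_3 = 703/24
  p_4/q_4 = 40979/1399
  p_5/q_5 = 123640/4221
  p_6/q_6 = 288259/9841
q_5 = 4221 ≤ 9361 < 9841 = q_6, so the answer is 123640/4221.

123640/4221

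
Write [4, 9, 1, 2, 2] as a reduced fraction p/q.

Fold from the inside: start with 2/1.
  2 + 1/2 = 5/2
  1 + 2/5 = 7/5
  9 + 5/7 = 68/7
  4 + 7/68 = 279/68

279/68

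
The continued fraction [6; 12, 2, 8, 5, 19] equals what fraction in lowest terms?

126632/20827

Using pₖ = aₖpₖ₋₁ + pₖ₋₂ and qₖ = aₖqₖ₋₁ + qₖ₋₂:
  k=0: a=6, p=6, q=1
  k=1: a=12, p=73, q=12
  k=2: a=2, p=152, q=25
  k=3: a=8, p=1289, q=212
  k=4: a=5, p=6597, q=1085
  k=5: a=19, p=126632, q=20827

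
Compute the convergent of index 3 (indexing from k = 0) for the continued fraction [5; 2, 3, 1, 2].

49/9

Using pₖ = aₖpₖ₋₁ + pₖ₋₂, qₖ = aₖqₖ₋₁ + qₖ₋₂ (with p₋₁=1, p₋₂=0, q₋₁=0, q₋₂=1):
  k=0: a=5, p=5, q=1
  k=1: a=2, p=11, q=2
  k=2: a=3, p=38, q=7
  k=3: a=1, p=49, q=9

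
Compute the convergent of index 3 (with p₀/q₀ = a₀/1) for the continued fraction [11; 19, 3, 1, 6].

851/77

Using pₖ = aₖpₖ₋₁ + pₖ₋₂, qₖ = aₖqₖ₋₁ + qₖ₋₂ (with p₋₁=1, p₋₂=0, q₋₁=0, q₋₂=1):
  k=0: a=11, p=11, q=1
  k=1: a=19, p=210, q=19
  k=2: a=3, p=641, q=58
  k=3: a=1, p=851, q=77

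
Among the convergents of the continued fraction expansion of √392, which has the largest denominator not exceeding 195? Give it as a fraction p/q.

√392 = [19; 1, 3, 1, 38, …] (period length 4).
Convergents:
  p_0/q_0 = 19/1
  p_1/q_1 = 20/1
  p_2/q_2 = 79/4
  p_3/q_3 = 99/5
  p_4/q_4 = 3841/194
  p_5/q_5 = 3940/199
q_4 = 194 ≤ 195 < 199 = q_5, so the answer is 3841/194.

3841/194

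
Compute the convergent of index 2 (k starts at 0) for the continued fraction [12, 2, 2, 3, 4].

Using pₖ = aₖpₖ₋₁ + pₖ₋₂, qₖ = aₖqₖ₋₁ + qₖ₋₂ (with p₋₁=1, p₋₂=0, q₋₁=0, q₋₂=1):
  k=0: a=12, p=12, q=1
  k=1: a=2, p=25, q=2
  k=2: a=2, p=62, q=5

62/5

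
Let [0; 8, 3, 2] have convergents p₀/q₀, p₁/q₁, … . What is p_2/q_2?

Using pₖ = aₖpₖ₋₁ + pₖ₋₂, qₖ = aₖqₖ₋₁ + qₖ₋₂ (with p₋₁=1, p₋₂=0, q₋₁=0, q₋₂=1):
  k=0: a=0, p=0, q=1
  k=1: a=8, p=1, q=8
  k=2: a=3, p=3, q=25

3/25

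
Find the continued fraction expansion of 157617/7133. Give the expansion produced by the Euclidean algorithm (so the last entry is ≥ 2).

[22; 10, 3, 10, 7, 3]

157617 = 22×7133 + 691
7133 = 10×691 + 223
691 = 3×223 + 22
223 = 10×22 + 3
22 = 7×3 + 1
3 = 3×1 + 0  (stop)
So 157617/7133 = [22; 10, 3, 10, 7, 3].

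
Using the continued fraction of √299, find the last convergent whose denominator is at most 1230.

√299 = [17; 3, 2, 3, 34, …] (period length 4).
Convergents:
  p_0/q_0 = 17/1
  p_1/q_1 = 52/3
  p_2/q_2 = 121/7
  p_3/q_3 = 415/24
  p_4/q_4 = 14231/823
  p_5/q_5 = 43108/2493
q_4 = 823 ≤ 1230 < 2493 = q_5, so the answer is 14231/823.

14231/823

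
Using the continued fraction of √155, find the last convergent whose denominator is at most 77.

√155 = [12; 2, 4, 2, 24, …] (period length 4).
Convergents:
  p_0/q_0 = 12/1
  p_1/q_1 = 25/2
  p_2/q_2 = 112/9
  p_3/q_3 = 249/20
  p_4/q_4 = 6088/489
q_3 = 20 ≤ 77 < 489 = q_4, so the answer is 249/20.

249/20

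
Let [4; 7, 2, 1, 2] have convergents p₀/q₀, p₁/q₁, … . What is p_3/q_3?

Using pₖ = aₖpₖ₋₁ + pₖ₋₂, qₖ = aₖqₖ₋₁ + qₖ₋₂ (with p₋₁=1, p₋₂=0, q₋₁=0, q₋₂=1):
  k=0: a=4, p=4, q=1
  k=1: a=7, p=29, q=7
  k=2: a=2, p=62, q=15
  k=3: a=1, p=91, q=22

91/22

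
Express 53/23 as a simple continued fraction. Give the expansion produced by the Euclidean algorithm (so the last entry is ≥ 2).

[2; 3, 3, 2]

53 = 2·23 + 7
23 = 3·7 + 2
7 = 3·2 + 1
2 = 2·1 + 0  (stop)
So 53/23 = [2; 3, 3, 2].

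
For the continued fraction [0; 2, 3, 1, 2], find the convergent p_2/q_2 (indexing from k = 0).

Using pₖ = aₖpₖ₋₁ + pₖ₋₂, qₖ = aₖqₖ₋₁ + qₖ₋₂ (with p₋₁=1, p₋₂=0, q₋₁=0, q₋₂=1):
  k=0: a=0, p=0, q=1
  k=1: a=2, p=1, q=2
  k=2: a=3, p=3, q=7

3/7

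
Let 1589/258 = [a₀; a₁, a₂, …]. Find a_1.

1589 = 6·258 + 41   →  a_0 = 6
258 = 6·41 + 12   →  a_1 = 6

6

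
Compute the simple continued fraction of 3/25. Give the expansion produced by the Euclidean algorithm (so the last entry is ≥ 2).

3 = 0*25 + 3
25 = 8*3 + 1
3 = 3*1 + 0  (stop)
So 3/25 = [0; 8, 3].

[0; 8, 3]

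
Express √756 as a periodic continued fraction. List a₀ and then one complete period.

[27; 2, 54]

a₀ = ⌊√756⌋ = 27.
With m₀=0, d₀=1 and mₖ₊₁ = dₖaₖ − mₖ, dₖ₊₁ = (n − mₖ₊₁²)/dₖ, aₖ₊₁ = ⌊(a₀+mₖ₊₁)/dₖ₊₁⌋:
  k=1: m=27, d=27, a=2
  k=2: m=27, d=1, a=54
d=1 and a=2a₀=54 at k=2, so the next step gives (m, d) = (27, 27) again — its k=1 value — and the period has length 2.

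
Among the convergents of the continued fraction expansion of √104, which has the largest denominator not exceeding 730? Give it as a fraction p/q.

5201/510

√104 = [10; 5, 20, …] (period length 2).
Convergents:
  p_0/q_0 = 10/1
  p_1/q_1 = 51/5
  p_2/q_2 = 1030/101
  p_3/q_3 = 5201/510
  p_4/q_4 = 105050/10301
q_3 = 510 ≤ 730 < 10301 = q_4, so the answer is 5201/510.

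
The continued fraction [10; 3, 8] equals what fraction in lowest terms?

258/25

Using pₖ = aₖpₖ₋₁ + pₖ₋₂ and qₖ = aₖqₖ₋₁ + qₖ₋₂:
  k=0: a=10, p=10, q=1
  k=1: a=3, p=31, q=3
  k=2: a=8, p=258, q=25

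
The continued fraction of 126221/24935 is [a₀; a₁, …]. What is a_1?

16

126221 = 5·24935 + 1546   →  a_0 = 5
24935 = 16·1546 + 199   →  a_1 = 16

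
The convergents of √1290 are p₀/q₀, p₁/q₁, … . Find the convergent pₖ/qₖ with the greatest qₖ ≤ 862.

√1290 = [35; 1, 10, 1, 70, …] (period length 4).
Convergents:
  p_0/q_0 = 35/1
  p_1/q_1 = 36/1
  p_2/q_2 = 395/11
  p_3/q_3 = 431/12
  p_4/q_4 = 30565/851
  p_5/q_5 = 30996/863
q_4 = 851 ≤ 862 < 863 = q_5, so the answer is 30565/851.

30565/851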